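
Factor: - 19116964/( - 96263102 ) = 9558482/48131551   =  2^1*13^( - 1)*19^1*59^( - 1)*62753^( - 1)*251539^1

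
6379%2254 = 1871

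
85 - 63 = 22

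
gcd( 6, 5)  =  1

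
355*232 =82360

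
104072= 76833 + 27239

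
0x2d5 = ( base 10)725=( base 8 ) 1325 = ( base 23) 18c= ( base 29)p0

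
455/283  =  1 + 172/283 = 1.61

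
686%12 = 2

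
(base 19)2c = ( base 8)62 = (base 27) 1N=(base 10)50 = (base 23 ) 24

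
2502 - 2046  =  456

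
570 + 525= 1095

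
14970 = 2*7485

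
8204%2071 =1991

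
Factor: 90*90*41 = 332100 = 2^2 *3^4*5^2*41^1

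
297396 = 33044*9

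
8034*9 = 72306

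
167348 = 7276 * 23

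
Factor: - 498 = -2^1*3^1*83^1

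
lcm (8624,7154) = 629552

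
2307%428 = 167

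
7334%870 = 374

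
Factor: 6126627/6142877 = 3^1*29^1*  73^(  -  1 )*5417^1 * 6473^( - 1) = 471279/472529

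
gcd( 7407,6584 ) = 823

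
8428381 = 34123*247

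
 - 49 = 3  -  52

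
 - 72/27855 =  - 8/3095 = -0.00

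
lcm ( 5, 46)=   230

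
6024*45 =271080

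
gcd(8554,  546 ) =182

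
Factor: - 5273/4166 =  -  2^( - 1)*2083^( - 1)*5273^1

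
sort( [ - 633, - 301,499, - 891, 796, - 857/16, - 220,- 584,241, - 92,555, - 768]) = [ - 891, - 768, - 633, - 584, - 301, - 220,-92, - 857/16, 241,499, 555, 796]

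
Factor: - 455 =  - 5^1*7^1*13^1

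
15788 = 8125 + 7663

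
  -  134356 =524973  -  659329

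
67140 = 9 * 7460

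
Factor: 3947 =3947^1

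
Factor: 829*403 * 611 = 13^2*31^1*47^1*829^1  =  204127157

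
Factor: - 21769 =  - 11^1*1979^1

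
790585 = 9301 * 85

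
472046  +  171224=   643270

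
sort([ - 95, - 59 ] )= [ - 95, - 59]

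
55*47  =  2585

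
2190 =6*365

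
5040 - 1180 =3860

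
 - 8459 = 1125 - 9584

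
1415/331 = 1415/331 = 4.27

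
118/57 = 2 +4/57 = 2.07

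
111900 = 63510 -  - 48390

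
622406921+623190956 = 1245597877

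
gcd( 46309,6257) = 1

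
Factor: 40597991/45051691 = 7^1*37^1 * 5147^( - 1)*8753^( - 1 )*156749^1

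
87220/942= 92 + 278/471 = 92.59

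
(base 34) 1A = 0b101100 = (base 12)38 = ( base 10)44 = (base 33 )1b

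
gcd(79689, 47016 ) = 3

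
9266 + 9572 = 18838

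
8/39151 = 8/39151 = 0.00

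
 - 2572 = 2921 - 5493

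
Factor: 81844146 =2^1*3^2*509^1*8933^1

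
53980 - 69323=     -  15343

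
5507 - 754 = 4753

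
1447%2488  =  1447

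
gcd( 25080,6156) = 228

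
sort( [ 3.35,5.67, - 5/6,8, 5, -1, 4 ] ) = [ - 1, - 5/6, 3.35, 4, 5, 5.67, 8 ] 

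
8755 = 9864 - 1109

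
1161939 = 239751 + 922188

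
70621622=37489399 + 33132223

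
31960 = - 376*(-85)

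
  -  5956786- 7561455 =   -  13518241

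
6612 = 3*2204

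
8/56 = 1/7= 0.14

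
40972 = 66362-25390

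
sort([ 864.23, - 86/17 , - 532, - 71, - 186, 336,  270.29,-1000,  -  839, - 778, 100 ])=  [ - 1000, - 839,-778, - 532,-186 , - 71, -86/17,100,270.29,336, 864.23 ] 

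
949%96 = 85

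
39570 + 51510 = 91080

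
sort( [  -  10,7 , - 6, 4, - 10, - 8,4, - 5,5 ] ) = [-10, -10, - 8, - 6, - 5, 4 , 4, 5,7] 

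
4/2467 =4/2467 = 0.00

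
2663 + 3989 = 6652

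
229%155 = 74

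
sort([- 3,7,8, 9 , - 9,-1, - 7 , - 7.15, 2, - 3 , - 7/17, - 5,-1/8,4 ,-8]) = [ - 9, - 8,  -  7.15, - 7, - 5, - 3,-3, - 1 , - 7/17, - 1/8 , 2, 4,7, 8, 9]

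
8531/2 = 8531/2  =  4265.50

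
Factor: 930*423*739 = 2^1  *3^3*5^1*31^1  *  47^1*739^1 = 290715210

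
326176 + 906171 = 1232347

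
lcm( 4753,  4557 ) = 442029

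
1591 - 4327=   -  2736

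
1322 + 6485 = 7807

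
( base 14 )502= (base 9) 1311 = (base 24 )1GM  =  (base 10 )982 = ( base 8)1726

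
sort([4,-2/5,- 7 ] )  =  [  -  7, -2/5,4 ] 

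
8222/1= 8222=8222.00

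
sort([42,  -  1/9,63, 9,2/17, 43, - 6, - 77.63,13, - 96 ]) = [ - 96, - 77.63, - 6, - 1/9,2/17, 9 , 13, 42, 43,  63] 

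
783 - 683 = 100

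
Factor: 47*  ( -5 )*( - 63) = 14805 = 3^2*5^1 *7^1*47^1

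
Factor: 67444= 2^2*13^1*1297^1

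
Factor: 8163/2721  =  3 = 3^1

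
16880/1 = 16880 =16880.00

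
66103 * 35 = 2313605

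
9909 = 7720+2189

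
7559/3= 2519 + 2/3= 2519.67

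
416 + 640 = 1056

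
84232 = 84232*1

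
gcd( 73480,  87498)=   2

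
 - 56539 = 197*( - 287)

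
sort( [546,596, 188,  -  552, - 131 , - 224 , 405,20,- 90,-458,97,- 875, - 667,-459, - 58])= [-875, - 667, - 552,-459 , - 458, - 224, - 131,-90, - 58,20,97, 188, 405,546, 596] 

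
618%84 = 30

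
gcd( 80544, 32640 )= 96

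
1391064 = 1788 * 778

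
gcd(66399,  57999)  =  3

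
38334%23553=14781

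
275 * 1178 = 323950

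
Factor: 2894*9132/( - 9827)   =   - 2^3*3^1 * 31^( - 1) * 317^( - 1)*761^1 * 1447^1 = -  26428008/9827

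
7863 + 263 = 8126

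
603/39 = 201/13 = 15.46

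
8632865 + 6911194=15544059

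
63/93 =21/31   =  0.68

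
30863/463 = 66 + 305/463   =  66.66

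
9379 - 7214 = 2165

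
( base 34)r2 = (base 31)TL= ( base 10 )920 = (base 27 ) 172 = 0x398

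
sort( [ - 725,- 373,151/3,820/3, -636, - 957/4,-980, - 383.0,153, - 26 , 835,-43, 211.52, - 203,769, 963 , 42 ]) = [ - 980,  -  725,  -  636, - 383.0, - 373, - 957/4, - 203,  -  43, - 26,42, 151/3,153, 211.52 , 820/3,  769, 835,963 ]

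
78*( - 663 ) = -51714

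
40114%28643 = 11471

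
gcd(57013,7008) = 73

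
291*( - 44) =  - 12804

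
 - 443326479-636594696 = - 1079921175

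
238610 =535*446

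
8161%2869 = 2423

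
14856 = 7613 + 7243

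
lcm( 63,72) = 504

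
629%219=191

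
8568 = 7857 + 711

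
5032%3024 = 2008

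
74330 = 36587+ 37743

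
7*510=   3570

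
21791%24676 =21791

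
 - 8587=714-9301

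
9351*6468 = 60482268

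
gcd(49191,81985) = 16397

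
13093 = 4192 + 8901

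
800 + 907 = 1707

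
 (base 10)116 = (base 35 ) 3B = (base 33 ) 3h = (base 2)1110100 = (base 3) 11022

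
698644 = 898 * 778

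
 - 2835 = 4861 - 7696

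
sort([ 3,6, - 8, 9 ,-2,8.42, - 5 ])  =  [ -8,-5, - 2,3  ,  6, 8.42,9]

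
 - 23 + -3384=-3407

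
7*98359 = 688513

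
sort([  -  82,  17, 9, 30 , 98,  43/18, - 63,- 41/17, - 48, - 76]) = [  -  82, - 76, - 63, - 48, - 41/17, 43/18,9,17,30,98] 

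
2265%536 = 121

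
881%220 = 1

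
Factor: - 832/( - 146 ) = 2^5 * 13^1*73^( - 1) =416/73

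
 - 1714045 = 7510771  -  9224816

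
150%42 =24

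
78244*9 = 704196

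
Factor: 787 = 787^1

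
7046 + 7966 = 15012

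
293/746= 293/746 = 0.39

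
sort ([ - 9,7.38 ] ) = [ - 9, 7.38 ] 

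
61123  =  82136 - 21013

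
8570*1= 8570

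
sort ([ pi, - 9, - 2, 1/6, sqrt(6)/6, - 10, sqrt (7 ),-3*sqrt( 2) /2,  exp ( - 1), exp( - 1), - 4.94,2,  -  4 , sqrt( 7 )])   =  [ - 10, - 9 , - 4.94,-4, - 3*sqrt( 2)/2, - 2,1/6 , exp( - 1), exp( - 1 ),sqrt(6)/6,2, sqrt(7),sqrt( 7 ) , pi ] 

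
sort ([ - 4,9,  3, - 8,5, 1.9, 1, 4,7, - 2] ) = [  -  8, - 4,- 2, 1,1.9,3, 4, 5, 7,9]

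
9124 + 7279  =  16403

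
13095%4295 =210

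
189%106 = 83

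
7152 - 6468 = 684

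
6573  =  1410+5163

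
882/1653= 294/551 = 0.53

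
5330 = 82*65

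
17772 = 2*8886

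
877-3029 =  - 2152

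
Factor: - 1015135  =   - 5^1*11^1*18457^1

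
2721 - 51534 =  - 48813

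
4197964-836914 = 3361050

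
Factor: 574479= 3^3*21277^1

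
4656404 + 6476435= 11132839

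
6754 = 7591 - 837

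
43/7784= 43/7784 = 0.01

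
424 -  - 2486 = 2910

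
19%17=2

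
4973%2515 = 2458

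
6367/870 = 7 + 277/870 =7.32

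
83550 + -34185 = 49365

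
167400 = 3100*54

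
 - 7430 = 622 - 8052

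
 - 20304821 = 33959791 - 54264612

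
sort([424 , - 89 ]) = [ - 89,424 ]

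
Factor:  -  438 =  - 2^1*3^1*73^1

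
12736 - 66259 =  - 53523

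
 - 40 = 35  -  75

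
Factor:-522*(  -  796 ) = 2^3*3^2*29^1*199^1 = 415512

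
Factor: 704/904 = 88/113= 2^3 * 11^1 * 113^( - 1) 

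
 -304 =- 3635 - -3331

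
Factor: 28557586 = 2^1* 17^1*113^1*7433^1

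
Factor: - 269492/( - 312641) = 356/413 = 2^2  *  7^( -1)*59^ (-1)*89^1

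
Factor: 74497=23^1 * 41^1*79^1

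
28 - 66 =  - 38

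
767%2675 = 767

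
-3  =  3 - 6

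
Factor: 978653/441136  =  2^ ( - 4)*13^1*79^(  -  1 )*83^1*349^(-1)*907^1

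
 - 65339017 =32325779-97664796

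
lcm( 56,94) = 2632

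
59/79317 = 59/79317  =  0.00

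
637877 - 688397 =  - 50520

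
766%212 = 130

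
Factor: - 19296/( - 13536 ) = 67/47 = 47^( - 1)*67^1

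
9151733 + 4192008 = 13343741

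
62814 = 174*361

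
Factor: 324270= 2^1*3^3*5^1*1201^1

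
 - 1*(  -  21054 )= 21054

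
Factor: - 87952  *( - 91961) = 8088153872 = 2^4*23^1*239^1*91961^1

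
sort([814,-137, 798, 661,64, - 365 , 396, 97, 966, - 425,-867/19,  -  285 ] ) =[ - 425,  -  365, - 285, - 137,-867/19, 64, 97,396,  661,798, 814, 966 ]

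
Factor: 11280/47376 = 5/21 = 3^( - 1 )*5^1*7^ (-1 )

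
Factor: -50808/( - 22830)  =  2^2*5^( - 1 )*29^1*73^1*761^( - 1 ) = 8468/3805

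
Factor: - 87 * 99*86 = -2^1 * 3^3*11^1 * 29^1*43^1 = - 740718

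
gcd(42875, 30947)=7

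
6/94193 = 6/94193 = 0.00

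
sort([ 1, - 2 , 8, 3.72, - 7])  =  [ - 7,  -  2, 1, 3.72,8 ]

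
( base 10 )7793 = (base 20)J9D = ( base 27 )aih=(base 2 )1111001110001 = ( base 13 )3716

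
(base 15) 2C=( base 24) 1I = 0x2a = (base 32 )1A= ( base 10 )42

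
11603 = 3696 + 7907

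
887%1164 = 887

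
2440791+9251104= 11691895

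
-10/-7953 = 10/7953 = 0.00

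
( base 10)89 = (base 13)6b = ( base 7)155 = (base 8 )131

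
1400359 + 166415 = 1566774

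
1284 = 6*214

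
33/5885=3/535= 0.01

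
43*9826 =422518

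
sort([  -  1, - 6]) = [-6, - 1 ]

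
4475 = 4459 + 16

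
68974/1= 68974 = 68974.00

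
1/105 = 1/105 = 0.01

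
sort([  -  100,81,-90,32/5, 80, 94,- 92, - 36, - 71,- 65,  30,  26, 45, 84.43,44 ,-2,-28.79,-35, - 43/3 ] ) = [- 100,-92, - 90, - 71, - 65, - 36 , - 35,-28.79 , - 43/3, - 2, 32/5,26, 30, 44,45, 80,  81,84.43,  94]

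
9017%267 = 206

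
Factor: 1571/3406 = 2^(-1) * 13^( - 1 ) * 131^( - 1 )*1571^1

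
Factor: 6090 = 2^1*3^1*5^1*7^1*29^1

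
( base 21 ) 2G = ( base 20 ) 2I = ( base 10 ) 58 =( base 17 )37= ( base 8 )72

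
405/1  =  405 = 405.00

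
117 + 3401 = 3518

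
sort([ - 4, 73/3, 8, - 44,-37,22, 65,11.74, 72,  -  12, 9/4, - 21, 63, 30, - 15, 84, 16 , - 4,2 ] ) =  [  -  44,- 37,-21 ,-15,  -  12, - 4, -4, 2,9/4, 8, 11.74, 16, 22,73/3,  30,63, 65 , 72, 84]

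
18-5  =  13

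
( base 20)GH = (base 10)337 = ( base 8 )521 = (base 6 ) 1321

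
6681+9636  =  16317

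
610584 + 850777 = 1461361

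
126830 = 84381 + 42449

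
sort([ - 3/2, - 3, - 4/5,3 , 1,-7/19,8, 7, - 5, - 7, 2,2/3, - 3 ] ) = [ - 7 ,  -  5, - 3, - 3, - 3/2, - 4/5, - 7/19, 2/3, 1, 2 , 3, 7,8 ]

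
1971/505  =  1971/505 = 3.90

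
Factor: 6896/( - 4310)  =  -8/5  =  -  2^3 * 5^(-1 ) 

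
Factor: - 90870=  - 2^1*3^1 * 5^1*13^1 * 233^1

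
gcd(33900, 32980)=20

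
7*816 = 5712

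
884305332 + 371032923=1255338255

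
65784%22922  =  19940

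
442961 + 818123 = 1261084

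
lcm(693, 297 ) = 2079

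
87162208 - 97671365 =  - 10509157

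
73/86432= 1/1184 =0.00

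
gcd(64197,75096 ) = 63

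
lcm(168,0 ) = 0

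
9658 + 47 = 9705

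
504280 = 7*72040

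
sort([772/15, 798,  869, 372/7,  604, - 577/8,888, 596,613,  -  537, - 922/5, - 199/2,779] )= [ - 537, - 922/5, -199/2, - 577/8,772/15,372/7,596  ,  604, 613, 779, 798, 869, 888 ]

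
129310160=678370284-549060124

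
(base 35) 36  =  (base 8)157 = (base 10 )111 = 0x6F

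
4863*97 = 471711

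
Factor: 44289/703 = 63 = 3^2* 7^1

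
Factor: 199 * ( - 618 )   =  -122982 = - 2^1*3^1  *  103^1 *199^1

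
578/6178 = 289/3089 = 0.09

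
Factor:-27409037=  - 47^1*583171^1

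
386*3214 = 1240604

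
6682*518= 3461276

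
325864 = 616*529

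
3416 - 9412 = - 5996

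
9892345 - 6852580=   3039765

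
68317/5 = 13663 + 2/5=13663.40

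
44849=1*44849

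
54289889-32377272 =21912617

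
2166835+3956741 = 6123576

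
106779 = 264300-157521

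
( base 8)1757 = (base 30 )13H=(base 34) TL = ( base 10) 1007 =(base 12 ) 6BB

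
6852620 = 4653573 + 2199047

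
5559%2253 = 1053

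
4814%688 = 686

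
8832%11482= 8832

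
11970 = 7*1710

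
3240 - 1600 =1640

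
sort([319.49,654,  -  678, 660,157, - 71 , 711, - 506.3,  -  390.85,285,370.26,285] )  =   [ - 678, - 506.3,-390.85,-71, 157,285, 285,319.49,370.26, 654,660,711]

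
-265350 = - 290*915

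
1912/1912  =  1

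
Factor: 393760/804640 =23/47=23^1 * 47^(  -  1)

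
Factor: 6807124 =2^2*313^1*5437^1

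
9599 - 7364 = 2235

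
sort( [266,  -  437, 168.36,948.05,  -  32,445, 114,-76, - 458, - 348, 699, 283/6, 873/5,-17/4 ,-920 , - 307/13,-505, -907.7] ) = [  -  920,  -  907.7,-505, - 458,  -  437,-348,  -  76,- 32, - 307/13 , - 17/4 , 283/6,114,168.36,873/5, 266,445, 699,948.05 ] 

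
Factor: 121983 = 3^1*73^1 *557^1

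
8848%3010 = 2828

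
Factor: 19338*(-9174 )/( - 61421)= 177406812/61421 = 2^2*3^2*11^2 *17^( - 1 )*139^1*293^1*3613^( - 1 )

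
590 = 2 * 295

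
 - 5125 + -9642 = - 14767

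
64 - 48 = 16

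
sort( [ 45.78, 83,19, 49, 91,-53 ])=[ - 53, 19,45.78,49,83,91 ]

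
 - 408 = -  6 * 68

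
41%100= 41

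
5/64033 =5/64033 = 0.00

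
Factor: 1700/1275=2^2*3^( - 1 )  =  4/3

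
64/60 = 16/15= 1.07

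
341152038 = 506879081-165727043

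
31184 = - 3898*(-8) 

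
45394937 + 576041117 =621436054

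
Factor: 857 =857^1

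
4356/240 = 18 + 3/20 = 18.15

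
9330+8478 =17808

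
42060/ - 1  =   - 42060/1= - 42060.00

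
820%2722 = 820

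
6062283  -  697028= 5365255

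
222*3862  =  857364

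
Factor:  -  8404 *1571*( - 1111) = 2^2  *11^2*101^1*191^1*1571^1 = 14668181924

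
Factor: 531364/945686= 2^1*7^( - 1) * 31^ ( - 1)*71^1 * 1871^1 * 2179^(-1 ) = 265682/472843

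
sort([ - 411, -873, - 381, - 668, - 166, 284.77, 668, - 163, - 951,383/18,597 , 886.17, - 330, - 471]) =[ -951, - 873, - 668,-471, - 411, -381,- 330,- 166, - 163 , 383/18,284.77, 597, 668,886.17 ] 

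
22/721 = 22/721 = 0.03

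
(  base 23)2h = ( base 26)2b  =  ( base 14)47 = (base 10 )63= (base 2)111111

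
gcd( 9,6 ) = 3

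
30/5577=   10/1859=0.01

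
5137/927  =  5 + 502/927 = 5.54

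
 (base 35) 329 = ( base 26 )5EA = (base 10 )3754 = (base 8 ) 7252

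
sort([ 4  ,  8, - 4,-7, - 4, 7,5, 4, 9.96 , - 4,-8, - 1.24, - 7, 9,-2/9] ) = [ - 8,-7, - 7,-4, - 4 ,-4, - 1.24,-2/9,4, 4,5 , 7,8,9, 9.96]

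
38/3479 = 38/3479 = 0.01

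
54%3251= 54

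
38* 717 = 27246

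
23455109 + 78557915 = 102013024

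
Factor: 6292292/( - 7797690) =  - 2^1* 3^( - 2) *5^( - 1)*23^( - 1)*113^1*3767^(-1) * 13921^1  =  - 3146146/3898845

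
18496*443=8193728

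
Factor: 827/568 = 2^( - 3)*71^(-1)*827^1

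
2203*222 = 489066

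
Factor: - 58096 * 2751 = -159822096 = -2^4*3^1*7^1*131^1*3631^1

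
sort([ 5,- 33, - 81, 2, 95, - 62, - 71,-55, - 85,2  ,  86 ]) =[ - 85,  -  81,  -  71,  -  62,-55,- 33,2, 2, 5 , 86, 95]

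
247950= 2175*114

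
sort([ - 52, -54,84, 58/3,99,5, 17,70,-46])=[ - 54, - 52, - 46,5,  17, 58/3,70,84,99]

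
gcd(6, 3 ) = 3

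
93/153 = 31/51 = 0.61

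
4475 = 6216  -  1741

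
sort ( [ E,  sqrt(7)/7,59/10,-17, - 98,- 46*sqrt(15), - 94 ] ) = [-46*sqrt( 15 ), - 98 , - 94, - 17,sqrt(7 )/7,  E,59/10 ]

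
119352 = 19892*6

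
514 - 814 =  - 300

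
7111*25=177775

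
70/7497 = 10/1071= 0.01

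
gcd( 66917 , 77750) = 1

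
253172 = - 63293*( - 4 )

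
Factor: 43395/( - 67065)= -11/17 = - 11^1 * 17^(  -  1 ) 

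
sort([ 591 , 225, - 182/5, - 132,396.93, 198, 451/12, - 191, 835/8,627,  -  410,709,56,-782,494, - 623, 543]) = [ - 782, - 623, - 410,- 191, - 132, - 182/5, 451/12,56,835/8, 198,225,396.93  ,  494, 543, 591, 627,709 ]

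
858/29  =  29 + 17/29 = 29.59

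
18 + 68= 86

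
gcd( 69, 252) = 3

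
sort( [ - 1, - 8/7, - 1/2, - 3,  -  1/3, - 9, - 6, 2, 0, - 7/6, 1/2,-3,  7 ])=[  -  9, - 6 ,  -  3, - 3 , - 7/6,- 8/7, - 1, - 1/2,-1/3, 0, 1/2, 2,7 ]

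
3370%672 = 10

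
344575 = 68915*5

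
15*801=12015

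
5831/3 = 1943+2/3 = 1943.67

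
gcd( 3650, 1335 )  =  5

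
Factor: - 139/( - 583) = 11^( - 1)*53^( - 1)*139^1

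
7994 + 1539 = 9533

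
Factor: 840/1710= 2^2*3^( - 1)*7^1*19^(-1)=28/57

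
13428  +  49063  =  62491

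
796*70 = 55720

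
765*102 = 78030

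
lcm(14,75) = 1050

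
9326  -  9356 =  - 30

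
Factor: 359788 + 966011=3^2*147311^1 = 1325799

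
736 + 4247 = 4983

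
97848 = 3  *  32616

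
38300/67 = 38300/67 =571.64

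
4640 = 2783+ 1857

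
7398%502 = 370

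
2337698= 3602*649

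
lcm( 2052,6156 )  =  6156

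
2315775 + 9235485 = 11551260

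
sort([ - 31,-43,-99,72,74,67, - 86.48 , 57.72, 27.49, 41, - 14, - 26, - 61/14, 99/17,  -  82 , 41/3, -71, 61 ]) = [ - 99,-86.48,-82, - 71, - 43, - 31,-26,- 14, - 61/14,99/17,  41/3, 27.49, 41, 57.72, 61,67, 72,74]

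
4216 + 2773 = 6989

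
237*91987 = 21800919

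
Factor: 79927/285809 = 257^1*919^( - 1 ) = 257/919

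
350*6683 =2339050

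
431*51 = 21981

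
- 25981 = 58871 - 84852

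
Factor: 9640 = 2^3 * 5^1 *241^1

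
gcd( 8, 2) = 2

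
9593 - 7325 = 2268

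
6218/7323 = 6218/7323 = 0.85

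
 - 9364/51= - 9364/51 = - 183.61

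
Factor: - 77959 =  - 7^2 * 37^1*43^1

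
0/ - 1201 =0/1 = - 0.00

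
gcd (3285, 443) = 1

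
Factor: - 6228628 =-2^2*7^1*47^1*4733^1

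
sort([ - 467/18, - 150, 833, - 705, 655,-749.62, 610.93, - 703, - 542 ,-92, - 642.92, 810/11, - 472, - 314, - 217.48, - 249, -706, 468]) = [ - 749.62,-706,  -  705,- 703, - 642.92, - 542, - 472,  -  314 , - 249 , - 217.48, - 150, - 92, - 467/18, 810/11, 468, 610.93,  655, 833 ] 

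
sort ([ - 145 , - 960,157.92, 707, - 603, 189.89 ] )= [ - 960,  -  603, - 145,157.92, 189.89,707]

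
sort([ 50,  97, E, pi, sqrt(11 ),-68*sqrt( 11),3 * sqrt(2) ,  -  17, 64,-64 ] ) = [ - 68*sqrt(11),-64,  -  17, E,  pi,sqrt( 11),  3*sqrt( 2), 50, 64,97]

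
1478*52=76856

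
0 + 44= 44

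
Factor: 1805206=2^1*13^1*69431^1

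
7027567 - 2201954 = 4825613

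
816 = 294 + 522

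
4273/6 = 4273/6 = 712.17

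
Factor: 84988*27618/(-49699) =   -  2347198584/49699 = -  2^3*3^1*13^( - 1 )*3823^(-1 )*4603^1*21247^1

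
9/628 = 9/628 = 0.01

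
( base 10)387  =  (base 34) BD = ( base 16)183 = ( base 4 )12003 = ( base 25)FC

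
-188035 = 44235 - 232270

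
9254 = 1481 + 7773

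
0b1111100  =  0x7c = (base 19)6A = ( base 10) 124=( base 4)1330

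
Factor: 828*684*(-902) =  - 2^5 * 3^4*11^1*19^1 * 23^1*41^1=- 510849504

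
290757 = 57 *5101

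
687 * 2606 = 1790322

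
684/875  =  684/875 = 0.78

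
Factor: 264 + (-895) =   -  631^1 = - 631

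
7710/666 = 1285/111 = 11.58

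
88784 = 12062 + 76722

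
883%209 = 47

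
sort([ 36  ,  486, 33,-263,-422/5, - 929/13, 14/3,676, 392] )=[ - 263, - 422/5, -929/13, 14/3 , 33,36,392  ,  486, 676] 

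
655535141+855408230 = 1510943371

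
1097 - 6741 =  - 5644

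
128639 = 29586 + 99053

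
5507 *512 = 2819584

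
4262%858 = 830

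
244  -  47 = 197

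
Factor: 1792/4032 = 2^2*3^( - 2 ) = 4/9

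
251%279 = 251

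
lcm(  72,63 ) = 504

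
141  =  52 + 89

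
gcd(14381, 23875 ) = 1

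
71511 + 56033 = 127544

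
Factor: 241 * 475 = 114475 = 5^2*19^1*241^1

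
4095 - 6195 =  - 2100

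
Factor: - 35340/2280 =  - 2^( - 1) * 31^1=-31/2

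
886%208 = 54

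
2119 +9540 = 11659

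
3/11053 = 3/11053 = 0.00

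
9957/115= 86 + 67/115 = 86.58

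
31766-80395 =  - 48629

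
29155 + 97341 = 126496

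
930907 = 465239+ 465668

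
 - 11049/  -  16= 11049/16 = 690.56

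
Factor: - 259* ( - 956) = 2^2*7^1*37^1* 239^1 = 247604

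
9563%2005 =1543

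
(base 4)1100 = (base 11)73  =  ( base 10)80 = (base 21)3h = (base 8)120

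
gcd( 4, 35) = 1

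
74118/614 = 120+219/307 = 120.71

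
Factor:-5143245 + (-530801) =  - 2^1*7^1*19^1*83^1*257^1  =  -  5674046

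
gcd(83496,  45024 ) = 168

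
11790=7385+4405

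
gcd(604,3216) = 4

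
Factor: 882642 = 2^1*3^1*147107^1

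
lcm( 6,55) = 330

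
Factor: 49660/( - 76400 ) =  - 13/20 = - 2^( - 2) * 5^ ( - 1)*13^1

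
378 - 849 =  - 471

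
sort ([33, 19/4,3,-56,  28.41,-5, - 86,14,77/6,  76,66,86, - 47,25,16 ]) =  [-86, - 56, - 47, - 5,3,19/4,77/6,14, 16,25,28.41  ,  33,66,76, 86 ]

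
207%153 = 54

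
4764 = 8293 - 3529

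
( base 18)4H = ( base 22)41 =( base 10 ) 89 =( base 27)38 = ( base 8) 131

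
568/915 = 568/915  =  0.62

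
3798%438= 294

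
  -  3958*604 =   -  2390632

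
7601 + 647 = 8248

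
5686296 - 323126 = 5363170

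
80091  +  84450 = 164541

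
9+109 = 118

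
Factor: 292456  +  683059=5^1*195103^1 = 975515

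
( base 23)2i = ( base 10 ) 64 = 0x40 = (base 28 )28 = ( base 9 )71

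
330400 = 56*5900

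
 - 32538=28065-60603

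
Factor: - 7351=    - 7351^1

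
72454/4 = 18113 + 1/2 = 18113.50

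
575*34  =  19550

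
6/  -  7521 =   -  2/2507 =- 0.00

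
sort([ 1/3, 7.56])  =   [1/3, 7.56]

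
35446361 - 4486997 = 30959364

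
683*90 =61470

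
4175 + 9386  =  13561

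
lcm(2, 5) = 10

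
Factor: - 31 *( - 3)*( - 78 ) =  - 7254 = - 2^1*3^2*13^1*31^1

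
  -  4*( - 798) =3192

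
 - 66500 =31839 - 98339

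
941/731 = 941/731 = 1.29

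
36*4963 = 178668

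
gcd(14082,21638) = 2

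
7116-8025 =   -  909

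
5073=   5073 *1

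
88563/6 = 14760  +  1/2 = 14760.50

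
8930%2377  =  1799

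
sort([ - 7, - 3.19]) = [ - 7, - 3.19]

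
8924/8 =2231/2 = 1115.50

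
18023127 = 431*41817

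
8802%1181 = 535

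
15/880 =3/176 = 0.02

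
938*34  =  31892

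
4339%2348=1991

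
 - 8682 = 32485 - 41167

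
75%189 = 75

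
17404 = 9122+8282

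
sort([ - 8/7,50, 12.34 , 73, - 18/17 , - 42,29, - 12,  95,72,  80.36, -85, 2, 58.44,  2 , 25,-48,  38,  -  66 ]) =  [ - 85 , - 66 ,  -  48, - 42, - 12,- 8/7,-18/17, 2,2,12.34,25,29, 38, 50 , 58.44,72,  73,80.36,95] 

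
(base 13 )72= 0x5D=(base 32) 2T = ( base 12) 79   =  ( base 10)93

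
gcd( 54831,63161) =49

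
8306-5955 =2351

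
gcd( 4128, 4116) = 12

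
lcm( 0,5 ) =0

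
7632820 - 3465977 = 4166843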